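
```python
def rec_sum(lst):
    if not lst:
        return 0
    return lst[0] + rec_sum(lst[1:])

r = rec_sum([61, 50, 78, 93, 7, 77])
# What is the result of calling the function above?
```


rec_sum([61, 50, 78, 93, 7, 77])
= 61 + rec_sum([50, 78, 93, 7, 77])
= 61 + 50 + rec_sum([78, 93, 7, 77])
= 61 + 50 + 78 + rec_sum([93, 7, 77])
= 61 + 50 + 78 + 93 + rec_sum([7, 77])
= 61 + 50 + 78 + 93 + 7 + rec_sum([77])
= 61 + 50 + 78 + 93 + 7 + 77 + rec_sum([])
= 61 + 50 + 78 + 93 + 7 + 77 + 0
= 366


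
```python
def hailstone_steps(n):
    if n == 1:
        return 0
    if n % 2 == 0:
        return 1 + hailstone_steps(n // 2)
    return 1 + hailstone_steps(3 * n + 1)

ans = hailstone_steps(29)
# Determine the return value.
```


hailstone_steps(29)
29 is odd -> 3*29+1 = 88 -> hailstone_steps(88)
88 is even -> hailstone_steps(44)
44 is even -> hailstone_steps(22)
22 is even -> hailstone_steps(11)
11 is odd -> 3*11+1 = 34 -> hailstone_steps(34)
34 is even -> hailstone_steps(17)
17 is odd -> 3*17+1 = 52 -> hailstone_steps(52)
52 is even -> hailstone_steps(26)
26 is even -> hailstone_steps(13)
13 is odd -> 3*13+1 = 40 -> hailstone_steps(40)
40 is even -> hailstone_steps(20)
20 is even -> hailstone_steps(10)
10 is even -> hailstone_steps(5)
5 is odd -> 3*5+1 = 16 -> hailstone_steps(16)
16 is even -> hailstone_steps(8)
8 is even -> hailstone_steps(4)
4 is even -> hailstone_steps(2)
2 is even -> hailstone_steps(1)
Reached 1 after 18 steps
= 18


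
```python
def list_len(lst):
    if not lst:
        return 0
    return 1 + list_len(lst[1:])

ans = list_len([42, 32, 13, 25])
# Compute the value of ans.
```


list_len([42, 32, 13, 25])
= 1 + list_len([32, 13, 25])
= 1 + 1 + list_len([13, 25])
= 1 + 1 + 1 + list_len([25])
= 1 + 1 + 1 + 1 + list_len([])
= 1 + 1 + 1 + 1 + 0
= 4


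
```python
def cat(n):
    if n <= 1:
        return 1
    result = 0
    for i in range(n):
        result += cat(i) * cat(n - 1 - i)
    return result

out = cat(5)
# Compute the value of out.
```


cat(5)
= sum of cat(i) * cat(5-1-i) for i in 0..4
First compute sub-values bottom-up:
  cat(0) = 1, cat(1) = 1
  cat(2) = 1*1 + 1*1 = 2
  cat(3) = 1*2 + 1*1 + 2*1 = 5
  cat(4) = 1*5 + 1*2 + 2*1 + 5*1 = 14
Now cat(5):
  cat(0)*cat(4) = 1*14 = 14
  cat(1)*cat(3) = 1*5 = 5
  cat(2)*cat(2) = 2*2 = 4
  cat(3)*cat(1) = 5*1 = 5
  cat(4)*cat(0) = 14*1 = 14
= 14 + 5 + 4 + 5 + 14
= 42


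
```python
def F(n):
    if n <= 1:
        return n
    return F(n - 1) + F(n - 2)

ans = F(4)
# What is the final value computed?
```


F(4)
= F(3) + F(2)
= (F(2) + F(1)) + F(2)
Computing bottom-up: F(0)=0, F(1)=1, F(2)=1, F(3)=2, F(4)=3
= 3


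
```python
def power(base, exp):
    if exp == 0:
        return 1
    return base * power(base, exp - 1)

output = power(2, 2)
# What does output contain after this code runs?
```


power(2, 2)
= 2 * power(2, 1)
= 2 * 2 * power(2, 0)
= 2 * 2 * 1
= 4


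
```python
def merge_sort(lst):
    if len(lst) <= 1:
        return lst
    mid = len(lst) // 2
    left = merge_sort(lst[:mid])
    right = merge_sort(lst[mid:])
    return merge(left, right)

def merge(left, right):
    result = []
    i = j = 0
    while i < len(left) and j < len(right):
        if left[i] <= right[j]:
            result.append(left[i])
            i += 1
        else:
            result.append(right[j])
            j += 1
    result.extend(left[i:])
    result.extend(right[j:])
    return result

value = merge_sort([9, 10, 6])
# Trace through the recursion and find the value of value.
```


merge_sort([9, 10, 6])
Split into [9] and [10, 6]
Left sorted: [9]
Right sorted: [6, 10]
Merge [9] and [6, 10]
= [6, 9, 10]


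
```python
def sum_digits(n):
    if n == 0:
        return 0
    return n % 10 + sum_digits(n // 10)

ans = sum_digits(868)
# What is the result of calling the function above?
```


sum_digits(868)
= 8 + sum_digits(86)
= 8 + 6 + sum_digits(8)
= 8 + 6 + 8 + sum_digits(0)
= 8 + 6 + 8 + 0
= 22


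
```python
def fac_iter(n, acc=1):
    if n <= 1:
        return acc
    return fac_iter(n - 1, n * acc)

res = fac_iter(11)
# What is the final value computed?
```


fac_iter(11, 1)
= fac_iter(10, 11 * 1) = fac_iter(10, 11)
= fac_iter(9, 10 * 11) = fac_iter(9, 110)
= fac_iter(8, 9 * 110) = fac_iter(8, 990)
= fac_iter(7, 8 * 990) = fac_iter(7, 7920)
= fac_iter(6, 7 * 7920) = fac_iter(6, 55440)
= fac_iter(5, 6 * 55440) = fac_iter(5, 332640)
= fac_iter(4, 5 * 332640) = fac_iter(4, 1663200)
= fac_iter(3, 4 * 1663200) = fac_iter(3, 6652800)
= fac_iter(2, 3 * 6652800) = fac_iter(2, 19958400)
= fac_iter(1, 2 * 19958400) = fac_iter(1, 39916800)
n <= 1, return acc = 39916800


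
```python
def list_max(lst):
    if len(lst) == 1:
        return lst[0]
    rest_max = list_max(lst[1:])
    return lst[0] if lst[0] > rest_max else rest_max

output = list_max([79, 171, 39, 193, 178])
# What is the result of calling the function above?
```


list_max([79, 171, 39, 193, 178])
= compare 79 with list_max([171, 39, 193, 178])
= compare 171 with list_max([39, 193, 178])
= compare 39 with list_max([193, 178])
= compare 193 with list_max([178])
Base: list_max([178]) = 178
compare 193 with 178: max = 193
compare 39 with 193: max = 193
compare 171 with 193: max = 193
compare 79 with 193: max = 193
= 193


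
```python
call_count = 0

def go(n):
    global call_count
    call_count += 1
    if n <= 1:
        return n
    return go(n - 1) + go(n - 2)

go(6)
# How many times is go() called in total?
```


go(6) calls go(5) and go(4); each non-base call branches into two more.
Let C(k) = total number of calls made by go(k), including the call to go(k) itself.
Base cases: C(0) = 1, C(1) = 1
Recurrence: C(k) = 1 + C(k-1) + C(k-2)
  C(2) = 1 + C(1) + C(0) = 1 + 1 + 1 = 3
  C(3) = 1 + C(2) + C(1) = 1 + 3 + 1 = 5
  C(4) = 1 + C(3) + C(2) = 1 + 5 + 3 = 9
  C(5) = 1 + C(4) + C(3) = 1 + 9 + 5 = 15
  C(6) = 1 + C(5) + C(4) = 1 + 15 + 9 = 25
Total calls = C(6) = 25


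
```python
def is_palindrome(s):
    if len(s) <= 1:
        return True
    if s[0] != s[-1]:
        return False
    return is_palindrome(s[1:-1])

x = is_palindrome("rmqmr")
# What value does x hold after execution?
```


is_palindrome("rmqmr")
"rmqmr": s[0]='r' == s[-1]='r' -> is_palindrome("mqm")
"mqm": s[0]='m' == s[-1]='m' -> is_palindrome("q")
"q": len <= 1 -> True
= True


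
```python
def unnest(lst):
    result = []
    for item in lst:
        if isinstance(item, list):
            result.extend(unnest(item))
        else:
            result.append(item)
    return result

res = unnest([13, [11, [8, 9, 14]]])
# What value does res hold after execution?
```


unnest([13, [11, [8, 9, 14]]])
Processing each element:
  13 is not a list -> append 13
  [11, [8, 9, 14]] is a list -> unnest recursively -> [11, 8, 9, 14]
= [13, 11, 8, 9, 14]


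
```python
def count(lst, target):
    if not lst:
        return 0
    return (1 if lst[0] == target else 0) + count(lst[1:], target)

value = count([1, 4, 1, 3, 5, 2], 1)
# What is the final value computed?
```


count([1, 4, 1, 3, 5, 2], 1)
lst[0]=1 == 1: 1 + count([4, 1, 3, 5, 2], 1)
lst[0]=4 != 1: 0 + count([1, 3, 5, 2], 1)
lst[0]=1 == 1: 1 + count([3, 5, 2], 1)
lst[0]=3 != 1: 0 + count([5, 2], 1)
lst[0]=5 != 1: 0 + count([2], 1)
lst[0]=2 != 1: 0 + count([], 1)
= 2


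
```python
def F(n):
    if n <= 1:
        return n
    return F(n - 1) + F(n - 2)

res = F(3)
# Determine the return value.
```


F(3)
= F(2) + F(1)
Computing bottom-up: F(0)=0, F(1)=1, F(2)=1, F(3)=2
= 2


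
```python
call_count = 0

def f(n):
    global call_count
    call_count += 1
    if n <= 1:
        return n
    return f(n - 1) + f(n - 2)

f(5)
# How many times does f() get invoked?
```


f(5) calls f(4) and f(3); each non-base call branches into two more.
Let C(k) = total number of calls made by f(k), including the call to f(k) itself.
Base cases: C(0) = 1, C(1) = 1
Recurrence: C(k) = 1 + C(k-1) + C(k-2)
  C(2) = 1 + C(1) + C(0) = 1 + 1 + 1 = 3
  C(3) = 1 + C(2) + C(1) = 1 + 3 + 1 = 5
  C(4) = 1 + C(3) + C(2) = 1 + 5 + 3 = 9
  C(5) = 1 + C(4) + C(3) = 1 + 9 + 5 = 15
Total calls = C(5) = 15


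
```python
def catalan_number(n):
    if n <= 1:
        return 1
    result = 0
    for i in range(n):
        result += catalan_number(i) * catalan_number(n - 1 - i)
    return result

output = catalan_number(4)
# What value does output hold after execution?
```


catalan_number(4)
= sum of catalan_number(i) * catalan_number(4-1-i) for i in 0..3
First compute sub-values bottom-up:
  catalan_number(0) = 1, catalan_number(1) = 1
  catalan_number(2) = 1*1 + 1*1 = 2
  catalan_number(3) = 1*2 + 1*1 + 2*1 = 5
Now catalan_number(4):
  catalan_number(0)*catalan_number(3) = 1*5 = 5
  catalan_number(1)*catalan_number(2) = 1*2 = 2
  catalan_number(2)*catalan_number(1) = 2*1 = 2
  catalan_number(3)*catalan_number(0) = 5*1 = 5
= 5 + 2 + 2 + 5
= 14


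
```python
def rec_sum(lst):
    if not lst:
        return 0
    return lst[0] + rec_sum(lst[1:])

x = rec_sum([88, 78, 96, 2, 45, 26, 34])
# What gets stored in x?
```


rec_sum([88, 78, 96, 2, 45, 26, 34])
= 88 + rec_sum([78, 96, 2, 45, 26, 34])
= 88 + 78 + rec_sum([96, 2, 45, 26, 34])
= 88 + 78 + 96 + rec_sum([2, 45, 26, 34])
= 88 + 78 + 96 + 2 + rec_sum([45, 26, 34])
= 88 + 78 + 96 + 2 + 45 + rec_sum([26, 34])
= 88 + 78 + 96 + 2 + 45 + 26 + rec_sum([34])
= 88 + 78 + 96 + 2 + 45 + 26 + 34 + rec_sum([])
= 88 + 78 + 96 + 2 + 45 + 26 + 34 + 0
= 369


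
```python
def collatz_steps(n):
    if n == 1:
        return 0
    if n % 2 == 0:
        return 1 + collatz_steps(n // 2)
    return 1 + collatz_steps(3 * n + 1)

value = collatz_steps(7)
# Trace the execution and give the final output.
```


collatz_steps(7)
7 is odd -> 3*7+1 = 22 -> collatz_steps(22)
22 is even -> collatz_steps(11)
11 is odd -> 3*11+1 = 34 -> collatz_steps(34)
34 is even -> collatz_steps(17)
17 is odd -> 3*17+1 = 52 -> collatz_steps(52)
52 is even -> collatz_steps(26)
26 is even -> collatz_steps(13)
13 is odd -> 3*13+1 = 40 -> collatz_steps(40)
40 is even -> collatz_steps(20)
20 is even -> collatz_steps(10)
10 is even -> collatz_steps(5)
5 is odd -> 3*5+1 = 16 -> collatz_steps(16)
16 is even -> collatz_steps(8)
8 is even -> collatz_steps(4)
4 is even -> collatz_steps(2)
2 is even -> collatz_steps(1)
Reached 1 after 16 steps
= 16


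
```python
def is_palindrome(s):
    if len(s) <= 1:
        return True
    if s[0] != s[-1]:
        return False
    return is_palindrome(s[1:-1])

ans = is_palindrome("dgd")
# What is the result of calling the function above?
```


is_palindrome("dgd")
"dgd": s[0]='d' == s[-1]='d' -> is_palindrome("g")
"g": len <= 1 -> True
= True


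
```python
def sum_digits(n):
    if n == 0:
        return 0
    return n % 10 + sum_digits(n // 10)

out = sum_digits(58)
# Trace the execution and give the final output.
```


sum_digits(58)
= 8 + sum_digits(5)
= 8 + 5 + sum_digits(0)
= 8 + 5 + 0
= 13


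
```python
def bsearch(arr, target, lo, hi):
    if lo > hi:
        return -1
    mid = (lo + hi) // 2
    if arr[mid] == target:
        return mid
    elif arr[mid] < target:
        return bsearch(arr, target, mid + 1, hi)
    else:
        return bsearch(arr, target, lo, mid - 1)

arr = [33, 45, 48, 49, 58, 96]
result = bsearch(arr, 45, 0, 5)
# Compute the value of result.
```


bsearch(arr, 45, 0, 5)
lo=0, hi=5, mid=2, arr[mid]=48
48 > 45, search left half
lo=0, hi=1, mid=0, arr[mid]=33
33 < 45, search right half
lo=1, hi=1, mid=1, arr[mid]=45
arr[1] == 45, found at index 1
= 1


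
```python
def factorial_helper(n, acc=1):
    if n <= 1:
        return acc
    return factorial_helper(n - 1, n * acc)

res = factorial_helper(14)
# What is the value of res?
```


factorial_helper(14, 1)
= factorial_helper(13, 14 * 1) = factorial_helper(13, 14)
= factorial_helper(12, 13 * 14) = factorial_helper(12, 182)
= factorial_helper(11, 12 * 182) = factorial_helper(11, 2184)
= factorial_helper(10, 11 * 2184) = factorial_helper(10, 24024)
= factorial_helper(9, 10 * 24024) = factorial_helper(9, 240240)
= factorial_helper(8, 9 * 240240) = factorial_helper(8, 2162160)
= factorial_helper(7, 8 * 2162160) = factorial_helper(7, 17297280)
= factorial_helper(6, 7 * 17297280) = factorial_helper(6, 121080960)
= factorial_helper(5, 6 * 121080960) = factorial_helper(5, 726485760)
= factorial_helper(4, 5 * 726485760) = factorial_helper(4, 3632428800)
= factorial_helper(3, 4 * 3632428800) = factorial_helper(3, 14529715200)
= factorial_helper(2, 3 * 14529715200) = factorial_helper(2, 43589145600)
= factorial_helper(1, 2 * 43589145600) = factorial_helper(1, 87178291200)
n <= 1, return acc = 87178291200


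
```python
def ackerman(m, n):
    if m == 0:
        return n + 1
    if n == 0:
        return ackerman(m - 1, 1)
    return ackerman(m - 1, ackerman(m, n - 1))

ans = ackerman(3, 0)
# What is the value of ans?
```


ackerman(3, 0)
n == 0: return ackerman(2, 1)
= ackerman(2, 1) = 5
= 5


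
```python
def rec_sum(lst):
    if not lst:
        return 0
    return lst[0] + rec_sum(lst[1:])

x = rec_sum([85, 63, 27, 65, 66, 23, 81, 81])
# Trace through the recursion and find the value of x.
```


rec_sum([85, 63, 27, 65, 66, 23, 81, 81])
= 85 + rec_sum([63, 27, 65, 66, 23, 81, 81])
= 85 + 63 + rec_sum([27, 65, 66, 23, 81, 81])
= 85 + 63 + 27 + rec_sum([65, 66, 23, 81, 81])
= 85 + 63 + 27 + 65 + rec_sum([66, 23, 81, 81])
= 85 + 63 + 27 + 65 + 66 + rec_sum([23, 81, 81])
= 85 + 63 + 27 + 65 + 66 + 23 + rec_sum([81, 81])
= 85 + 63 + 27 + 65 + 66 + 23 + 81 + rec_sum([81])
= 85 + 63 + 27 + 65 + 66 + 23 + 81 + 81 + rec_sum([])
= 85 + 63 + 27 + 65 + 66 + 23 + 81 + 81 + 0
= 491


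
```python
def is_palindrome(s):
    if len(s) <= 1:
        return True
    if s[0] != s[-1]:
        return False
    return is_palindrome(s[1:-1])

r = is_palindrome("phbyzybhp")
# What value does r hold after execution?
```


is_palindrome("phbyzybhp")
"phbyzybhp": s[0]='p' == s[-1]='p' -> is_palindrome("hbyzybh")
"hbyzybh": s[0]='h' == s[-1]='h' -> is_palindrome("byzyb")
"byzyb": s[0]='b' == s[-1]='b' -> is_palindrome("yzy")
"yzy": s[0]='y' == s[-1]='y' -> is_palindrome("z")
"z": len <= 1 -> True
= True


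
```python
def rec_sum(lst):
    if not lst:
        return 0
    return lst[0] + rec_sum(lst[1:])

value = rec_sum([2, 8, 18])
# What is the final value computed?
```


rec_sum([2, 8, 18])
= 2 + rec_sum([8, 18])
= 2 + 8 + rec_sum([18])
= 2 + 8 + 18 + rec_sum([])
= 2 + 8 + 18 + 0
= 28


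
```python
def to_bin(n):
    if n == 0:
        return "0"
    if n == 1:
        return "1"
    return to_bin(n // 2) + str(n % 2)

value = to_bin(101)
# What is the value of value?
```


to_bin(101)
= to_bin(50) + "1"
= to_bin(25) + "0" + "1"
= to_bin(12) + "1" + "0" + "1"
= to_bin(6) + "0" + "1" + "0" + "1"
= to_bin(3) + "0" + "0" + "1" + "0" + "1"
= to_bin(1) + "1" + "0" + "0" + "1" + "0" + "1"
= "1" + "1" + "0" + "0" + "1" + "0" + "1"
= "1100101"


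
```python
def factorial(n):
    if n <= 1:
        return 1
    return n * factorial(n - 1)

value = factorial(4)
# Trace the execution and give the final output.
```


factorial(4)
= 4 * factorial(3)
= 4 * 3 * factorial(2)
= 4 * 3 * 2 * factorial(1)
= 4 * 3 * 2 * 1
= 24


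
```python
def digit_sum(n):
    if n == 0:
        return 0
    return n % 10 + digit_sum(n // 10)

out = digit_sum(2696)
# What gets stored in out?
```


digit_sum(2696)
= 6 + digit_sum(269)
= 6 + 9 + digit_sum(26)
= 6 + 9 + 6 + digit_sum(2)
= 6 + 9 + 6 + 2 + digit_sum(0)
= 6 + 9 + 6 + 2 + 0
= 23


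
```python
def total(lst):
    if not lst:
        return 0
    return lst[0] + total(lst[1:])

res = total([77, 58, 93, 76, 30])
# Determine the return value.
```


total([77, 58, 93, 76, 30])
= 77 + total([58, 93, 76, 30])
= 77 + 58 + total([93, 76, 30])
= 77 + 58 + 93 + total([76, 30])
= 77 + 58 + 93 + 76 + total([30])
= 77 + 58 + 93 + 76 + 30 + total([])
= 77 + 58 + 93 + 76 + 30 + 0
= 334


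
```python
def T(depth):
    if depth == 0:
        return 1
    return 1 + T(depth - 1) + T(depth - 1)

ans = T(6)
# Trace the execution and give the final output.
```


T(6)
= 1 + T(5) + T(5)
= 1 + 2 * T(5)
T(k) = 2^(k+1) - 1
T(0) = 1
T(1) = 3
T(2) = 7
T(3) = 15
T(4) = 31
T(6) = 2^7 - 1 = 127


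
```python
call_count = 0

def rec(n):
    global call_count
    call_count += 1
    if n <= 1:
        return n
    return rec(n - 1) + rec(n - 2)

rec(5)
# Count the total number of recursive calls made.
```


rec(5) calls rec(4) and rec(3); each non-base call branches into two more.
Let C(k) = total number of calls made by rec(k), including the call to rec(k) itself.
Base cases: C(0) = 1, C(1) = 1
Recurrence: C(k) = 1 + C(k-1) + C(k-2)
  C(2) = 1 + C(1) + C(0) = 1 + 1 + 1 = 3
  C(3) = 1 + C(2) + C(1) = 1 + 3 + 1 = 5
  C(4) = 1 + C(3) + C(2) = 1 + 5 + 3 = 9
  C(5) = 1 + C(4) + C(3) = 1 + 9 + 5 = 15
Total calls = C(5) = 15


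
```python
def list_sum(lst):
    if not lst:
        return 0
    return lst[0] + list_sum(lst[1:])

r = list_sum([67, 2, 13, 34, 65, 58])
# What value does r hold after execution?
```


list_sum([67, 2, 13, 34, 65, 58])
= 67 + list_sum([2, 13, 34, 65, 58])
= 67 + 2 + list_sum([13, 34, 65, 58])
= 67 + 2 + 13 + list_sum([34, 65, 58])
= 67 + 2 + 13 + 34 + list_sum([65, 58])
= 67 + 2 + 13 + 34 + 65 + list_sum([58])
= 67 + 2 + 13 + 34 + 65 + 58 + list_sum([])
= 67 + 2 + 13 + 34 + 65 + 58 + 0
= 239


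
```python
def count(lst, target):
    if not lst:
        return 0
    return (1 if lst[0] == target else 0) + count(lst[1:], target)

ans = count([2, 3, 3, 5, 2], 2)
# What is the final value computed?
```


count([2, 3, 3, 5, 2], 2)
lst[0]=2 == 2: 1 + count([3, 3, 5, 2], 2)
lst[0]=3 != 2: 0 + count([3, 5, 2], 2)
lst[0]=3 != 2: 0 + count([5, 2], 2)
lst[0]=5 != 2: 0 + count([2], 2)
lst[0]=2 == 2: 1 + count([], 2)
= 2


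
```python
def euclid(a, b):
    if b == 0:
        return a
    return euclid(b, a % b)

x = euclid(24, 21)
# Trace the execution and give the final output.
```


euclid(24, 21)
= euclid(21, 24 % 21) = euclid(21, 3)
= euclid(3, 21 % 3) = euclid(3, 0)
b == 0, return a = 3


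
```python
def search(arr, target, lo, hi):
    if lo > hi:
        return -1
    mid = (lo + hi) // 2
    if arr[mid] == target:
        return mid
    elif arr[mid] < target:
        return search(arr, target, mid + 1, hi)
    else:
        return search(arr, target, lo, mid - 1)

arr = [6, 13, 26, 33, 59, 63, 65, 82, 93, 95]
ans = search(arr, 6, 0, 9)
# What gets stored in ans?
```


search(arr, 6, 0, 9)
lo=0, hi=9, mid=4, arr[mid]=59
59 > 6, search left half
lo=0, hi=3, mid=1, arr[mid]=13
13 > 6, search left half
lo=0, hi=0, mid=0, arr[mid]=6
arr[0] == 6, found at index 0
= 0


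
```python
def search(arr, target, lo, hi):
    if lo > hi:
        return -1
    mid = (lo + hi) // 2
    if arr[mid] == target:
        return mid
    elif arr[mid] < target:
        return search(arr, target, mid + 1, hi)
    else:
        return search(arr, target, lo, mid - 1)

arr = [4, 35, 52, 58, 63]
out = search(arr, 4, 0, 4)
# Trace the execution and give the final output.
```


search(arr, 4, 0, 4)
lo=0, hi=4, mid=2, arr[mid]=52
52 > 4, search left half
lo=0, hi=1, mid=0, arr[mid]=4
arr[0] == 4, found at index 0
= 0


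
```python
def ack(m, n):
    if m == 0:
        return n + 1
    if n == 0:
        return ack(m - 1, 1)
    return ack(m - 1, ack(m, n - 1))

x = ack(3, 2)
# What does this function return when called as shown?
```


ack(3, 2)
= ack(2, ack(3, 1))
First compute ack(3, 1) = 13
= ack(2, 13)
= 29


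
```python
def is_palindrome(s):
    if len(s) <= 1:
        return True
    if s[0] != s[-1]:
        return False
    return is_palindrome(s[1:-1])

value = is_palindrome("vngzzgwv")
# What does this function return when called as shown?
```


is_palindrome("vngzzgwv")
"vngzzgwv": s[0]='v' == s[-1]='v' -> is_palindrome("ngzzgw")
"ngzzgw": s[0]='n' != s[-1]='w' -> False
= False


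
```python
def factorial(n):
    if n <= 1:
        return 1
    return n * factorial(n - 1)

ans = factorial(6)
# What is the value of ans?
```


factorial(6)
= 6 * factorial(5)
= 6 * 5 * factorial(4)
= 6 * 5 * 4 * factorial(3)
= 6 * 5 * 4 * 3 * factorial(2)
= 6 * 5 * 4 * 3 * 2 * factorial(1)
= 6 * 5 * 4 * 3 * 2 * 1
= 720


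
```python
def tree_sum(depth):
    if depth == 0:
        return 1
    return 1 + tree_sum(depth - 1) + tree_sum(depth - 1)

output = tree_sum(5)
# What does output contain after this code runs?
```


tree_sum(5)
= 1 + tree_sum(4) + tree_sum(4)
= 1 + 2 * tree_sum(4)
tree_sum(k) = 2^(k+1) - 1
tree_sum(0) = 1
tree_sum(1) = 3
tree_sum(2) = 7
tree_sum(3) = 15
tree_sum(4) = 31
tree_sum(5) = 2^6 - 1 = 63


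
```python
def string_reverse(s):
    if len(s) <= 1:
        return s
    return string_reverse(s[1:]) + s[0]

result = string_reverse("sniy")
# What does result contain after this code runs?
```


string_reverse("sniy")
= string_reverse("niy") + "s"
= string_reverse("iy") + "n" + "s"
= string_reverse("y") + "i" + "n" + "s"
= "y" + "i" + "n" + "s"
= "yins"


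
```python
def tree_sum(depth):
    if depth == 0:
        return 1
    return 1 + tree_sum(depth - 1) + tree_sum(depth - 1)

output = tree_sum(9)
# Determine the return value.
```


tree_sum(9)
= 1 + tree_sum(8) + tree_sum(8)
= 1 + 2 * tree_sum(8)
tree_sum(k) = 2^(k+1) - 1
tree_sum(0) = 1
tree_sum(1) = 3
tree_sum(2) = 7
tree_sum(3) = 15
tree_sum(4) = 31
tree_sum(9) = 2^10 - 1 = 1023


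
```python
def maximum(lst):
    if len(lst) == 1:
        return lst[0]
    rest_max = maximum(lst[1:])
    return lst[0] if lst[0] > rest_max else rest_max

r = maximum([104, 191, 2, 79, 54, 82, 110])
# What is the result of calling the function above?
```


maximum([104, 191, 2, 79, 54, 82, 110])
= compare 104 with maximum([191, 2, 79, 54, 82, 110])
= compare 191 with maximum([2, 79, 54, 82, 110])
= compare 2 with maximum([79, 54, 82, 110])
= compare 79 with maximum([54, 82, 110])
= compare 54 with maximum([82, 110])
= compare 82 with maximum([110])
Base: maximum([110]) = 110
compare 82 with 110: max = 110
compare 54 with 110: max = 110
compare 79 with 110: max = 110
compare 2 with 110: max = 110
compare 191 with 110: max = 191
compare 104 with 191: max = 191
= 191


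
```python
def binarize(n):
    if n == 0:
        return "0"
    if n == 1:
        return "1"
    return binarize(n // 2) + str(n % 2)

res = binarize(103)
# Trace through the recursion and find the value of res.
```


binarize(103)
= binarize(51) + "1"
= binarize(25) + "1" + "1"
= binarize(12) + "1" + "1" + "1"
= binarize(6) + "0" + "1" + "1" + "1"
= binarize(3) + "0" + "0" + "1" + "1" + "1"
= binarize(1) + "1" + "0" + "0" + "1" + "1" + "1"
= "1" + "1" + "0" + "0" + "1" + "1" + "1"
= "1100111"


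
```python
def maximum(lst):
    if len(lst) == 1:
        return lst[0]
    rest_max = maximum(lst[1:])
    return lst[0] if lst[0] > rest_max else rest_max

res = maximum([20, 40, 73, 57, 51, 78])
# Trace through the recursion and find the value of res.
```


maximum([20, 40, 73, 57, 51, 78])
= compare 20 with maximum([40, 73, 57, 51, 78])
= compare 40 with maximum([73, 57, 51, 78])
= compare 73 with maximum([57, 51, 78])
= compare 57 with maximum([51, 78])
= compare 51 with maximum([78])
Base: maximum([78]) = 78
compare 51 with 78: max = 78
compare 57 with 78: max = 78
compare 73 with 78: max = 78
compare 40 with 78: max = 78
compare 20 with 78: max = 78
= 78


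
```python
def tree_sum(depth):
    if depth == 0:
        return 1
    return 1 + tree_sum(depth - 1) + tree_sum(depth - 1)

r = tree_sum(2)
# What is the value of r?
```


tree_sum(2)
= 1 + tree_sum(1) + tree_sum(1)
= 1 + 2 * tree_sum(1)
tree_sum(k) = 2^(k+1) - 1
tree_sum(0) = 1
tree_sum(1) = 3
tree_sum(2) = 7
tree_sum(2) = 2^3 - 1 = 7


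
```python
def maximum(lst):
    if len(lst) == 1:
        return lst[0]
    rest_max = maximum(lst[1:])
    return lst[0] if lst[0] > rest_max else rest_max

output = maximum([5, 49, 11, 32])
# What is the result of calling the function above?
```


maximum([5, 49, 11, 32])
= compare 5 with maximum([49, 11, 32])
= compare 49 with maximum([11, 32])
= compare 11 with maximum([32])
Base: maximum([32]) = 32
compare 11 with 32: max = 32
compare 49 with 32: max = 49
compare 5 with 49: max = 49
= 49


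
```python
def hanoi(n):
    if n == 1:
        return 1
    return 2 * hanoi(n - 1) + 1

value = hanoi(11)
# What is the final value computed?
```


hanoi(11)
= 2 * hanoi(10) + 1
= 2 * (2 * hanoi(9) + 1) + 1
= 2 * (2 * (2 * hanoi(8) + 1) + 1) + 1
= 2 * (2 * (2 * (2 * hanoi(7) + 1) + 1) + 1) + 1
= 2 * (2 * (2 * (2 * (2 * hanoi(6) + 1) + 1) + 1) + 1) + 1
= 2 * (2 * (2 * (2 * (2 * (2 * hanoi(5) + 1) + 1) + 1) + 1) + 1) + 1
= 2 * (2 * (2 * (2 * (2 * (2 * (2 * hanoi(4) + 1) + 1) + 1) + 1) + 1) + 1) + 1
= 2 * (2 * (2 * (2 * (2 * (2 * (2 * (2 * hanoi(3) + 1) + 1) + 1) + 1) + 1) + 1) + 1) + 1
= 2 * (2 * (2 * (2 * (2 * (2 * (2 * (2 * (2 * hanoi(2) + 1) + 1) + 1) + 1) + 1) + 1) + 1) + 1) + 1
= 2 * (2 * (2 * (2 * (2 * (2 * (2 * (2 * (2 * (2 * hanoi(1) + 1) + 1) + 1) + 1) + 1) + 1) + 1) + 1) + 1) + 1
Now compute bottom-up:
hanoi(1) = 1
hanoi(2) = 2 * 1 + 1 = 3
hanoi(3) = 2 * 3 + 1 = 7
hanoi(4) = 2 * 7 + 1 = 15
hanoi(5) = 2 * 15 + 1 = 31
hanoi(6) = 2 * 31 + 1 = 63
hanoi(7) = 2 * 63 + 1 = 127
hanoi(8) = 2 * 127 + 1 = 255
hanoi(9) = 2 * 255 + 1 = 511
hanoi(10) = 2 * 511 + 1 = 1023
hanoi(11) = 2 * 1023 + 1 = 2047
= 2047


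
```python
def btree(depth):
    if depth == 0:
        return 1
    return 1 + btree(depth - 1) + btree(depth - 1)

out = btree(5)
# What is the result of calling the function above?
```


btree(5)
= 1 + btree(4) + btree(4)
= 1 + 2 * btree(4)
btree(k) = 2^(k+1) - 1
btree(0) = 1
btree(1) = 3
btree(2) = 7
btree(3) = 15
btree(4) = 31
btree(5) = 2^6 - 1 = 63


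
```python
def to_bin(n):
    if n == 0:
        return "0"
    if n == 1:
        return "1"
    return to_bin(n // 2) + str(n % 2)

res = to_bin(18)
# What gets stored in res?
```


to_bin(18)
= to_bin(9) + "0"
= to_bin(4) + "1" + "0"
= to_bin(2) + "0" + "1" + "0"
= to_bin(1) + "0" + "0" + "1" + "0"
= "1" + "0" + "0" + "1" + "0"
= "10010"


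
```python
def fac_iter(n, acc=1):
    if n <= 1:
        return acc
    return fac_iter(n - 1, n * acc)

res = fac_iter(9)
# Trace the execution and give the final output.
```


fac_iter(9, 1)
= fac_iter(8, 9 * 1) = fac_iter(8, 9)
= fac_iter(7, 8 * 9) = fac_iter(7, 72)
= fac_iter(6, 7 * 72) = fac_iter(6, 504)
= fac_iter(5, 6 * 504) = fac_iter(5, 3024)
= fac_iter(4, 5 * 3024) = fac_iter(4, 15120)
= fac_iter(3, 4 * 15120) = fac_iter(3, 60480)
= fac_iter(2, 3 * 60480) = fac_iter(2, 181440)
= fac_iter(1, 2 * 181440) = fac_iter(1, 362880)
n <= 1, return acc = 362880


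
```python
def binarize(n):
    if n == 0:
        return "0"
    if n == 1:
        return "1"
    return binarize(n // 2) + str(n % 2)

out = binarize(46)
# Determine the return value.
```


binarize(46)
= binarize(23) + "0"
= binarize(11) + "1" + "0"
= binarize(5) + "1" + "1" + "0"
= binarize(2) + "1" + "1" + "1" + "0"
= binarize(1) + "0" + "1" + "1" + "1" + "0"
= "1" + "0" + "1" + "1" + "1" + "0"
= "101110"


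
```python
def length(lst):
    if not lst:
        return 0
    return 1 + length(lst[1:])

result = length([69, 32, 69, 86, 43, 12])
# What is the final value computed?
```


length([69, 32, 69, 86, 43, 12])
= 1 + length([32, 69, 86, 43, 12])
= 1 + 1 + length([69, 86, 43, 12])
= 1 + 1 + 1 + length([86, 43, 12])
= 1 + 1 + 1 + 1 + length([43, 12])
= 1 + 1 + 1 + 1 + 1 + length([12])
= 1 + 1 + 1 + 1 + 1 + 1 + length([])
= 1 + 1 + 1 + 1 + 1 + 1 + 0
= 6


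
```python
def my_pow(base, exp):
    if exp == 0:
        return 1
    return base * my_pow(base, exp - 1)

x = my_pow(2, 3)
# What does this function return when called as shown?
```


my_pow(2, 3)
= 2 * my_pow(2, 2)
= 2 * 2 * my_pow(2, 1)
= 2 * 2 * 2 * my_pow(2, 0)
= 2 * 2 * 2 * 1
= 8


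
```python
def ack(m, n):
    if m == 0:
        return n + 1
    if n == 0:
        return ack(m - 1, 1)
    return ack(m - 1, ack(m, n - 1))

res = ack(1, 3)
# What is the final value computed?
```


ack(1, 3)
= ack(0, ack(1, 2))
First compute ack(1, 2) = 4
= ack(0, 4)
= 5


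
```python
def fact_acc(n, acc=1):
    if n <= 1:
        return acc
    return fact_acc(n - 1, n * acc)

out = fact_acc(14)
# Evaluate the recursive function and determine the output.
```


fact_acc(14, 1)
= fact_acc(13, 14 * 1) = fact_acc(13, 14)
= fact_acc(12, 13 * 14) = fact_acc(12, 182)
= fact_acc(11, 12 * 182) = fact_acc(11, 2184)
= fact_acc(10, 11 * 2184) = fact_acc(10, 24024)
= fact_acc(9, 10 * 24024) = fact_acc(9, 240240)
= fact_acc(8, 9 * 240240) = fact_acc(8, 2162160)
= fact_acc(7, 8 * 2162160) = fact_acc(7, 17297280)
= fact_acc(6, 7 * 17297280) = fact_acc(6, 121080960)
= fact_acc(5, 6 * 121080960) = fact_acc(5, 726485760)
= fact_acc(4, 5 * 726485760) = fact_acc(4, 3632428800)
= fact_acc(3, 4 * 3632428800) = fact_acc(3, 14529715200)
= fact_acc(2, 3 * 14529715200) = fact_acc(2, 43589145600)
= fact_acc(1, 2 * 43589145600) = fact_acc(1, 87178291200)
n <= 1, return acc = 87178291200


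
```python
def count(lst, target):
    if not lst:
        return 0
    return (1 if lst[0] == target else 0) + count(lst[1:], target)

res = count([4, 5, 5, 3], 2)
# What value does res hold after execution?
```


count([4, 5, 5, 3], 2)
lst[0]=4 != 2: 0 + count([5, 5, 3], 2)
lst[0]=5 != 2: 0 + count([5, 3], 2)
lst[0]=5 != 2: 0 + count([3], 2)
lst[0]=3 != 2: 0 + count([], 2)
= 0


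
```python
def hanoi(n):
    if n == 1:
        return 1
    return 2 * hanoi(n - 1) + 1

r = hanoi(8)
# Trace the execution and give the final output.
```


hanoi(8)
= 2 * hanoi(7) + 1
= 2 * (2 * hanoi(6) + 1) + 1
= 2 * (2 * (2 * hanoi(5) + 1) + 1) + 1
= 2 * (2 * (2 * (2 * hanoi(4) + 1) + 1) + 1) + 1
= 2 * (2 * (2 * (2 * (2 * hanoi(3) + 1) + 1) + 1) + 1) + 1
= 2 * (2 * (2 * (2 * (2 * (2 * hanoi(2) + 1) + 1) + 1) + 1) + 1) + 1
= 2 * (2 * (2 * (2 * (2 * (2 * (2 * hanoi(1) + 1) + 1) + 1) + 1) + 1) + 1) + 1
Now compute bottom-up:
hanoi(1) = 1
hanoi(2) = 2 * 1 + 1 = 3
hanoi(3) = 2 * 3 + 1 = 7
hanoi(4) = 2 * 7 + 1 = 15
hanoi(5) = 2 * 15 + 1 = 31
hanoi(6) = 2 * 31 + 1 = 63
hanoi(7) = 2 * 63 + 1 = 127
hanoi(8) = 2 * 127 + 1 = 255
= 255


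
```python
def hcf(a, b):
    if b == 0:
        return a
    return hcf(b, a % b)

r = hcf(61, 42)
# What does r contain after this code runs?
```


hcf(61, 42)
= hcf(42, 61 % 42) = hcf(42, 19)
= hcf(19, 42 % 19) = hcf(19, 4)
= hcf(4, 19 % 4) = hcf(4, 3)
= hcf(3, 4 % 3) = hcf(3, 1)
= hcf(1, 3 % 1) = hcf(1, 0)
b == 0, return a = 1


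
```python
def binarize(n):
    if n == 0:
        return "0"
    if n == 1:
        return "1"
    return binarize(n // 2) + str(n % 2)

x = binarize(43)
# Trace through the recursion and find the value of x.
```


binarize(43)
= binarize(21) + "1"
= binarize(10) + "1" + "1"
= binarize(5) + "0" + "1" + "1"
= binarize(2) + "1" + "0" + "1" + "1"
= binarize(1) + "0" + "1" + "0" + "1" + "1"
= "1" + "0" + "1" + "0" + "1" + "1"
= "101011"


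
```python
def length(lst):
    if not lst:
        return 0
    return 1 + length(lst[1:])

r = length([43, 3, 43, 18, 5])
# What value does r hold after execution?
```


length([43, 3, 43, 18, 5])
= 1 + length([3, 43, 18, 5])
= 1 + 1 + length([43, 18, 5])
= 1 + 1 + 1 + length([18, 5])
= 1 + 1 + 1 + 1 + length([5])
= 1 + 1 + 1 + 1 + 1 + length([])
= 1 + 1 + 1 + 1 + 1 + 0
= 5


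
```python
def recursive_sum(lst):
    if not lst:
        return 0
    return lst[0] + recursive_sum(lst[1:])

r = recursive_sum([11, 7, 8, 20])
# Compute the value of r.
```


recursive_sum([11, 7, 8, 20])
= 11 + recursive_sum([7, 8, 20])
= 11 + 7 + recursive_sum([8, 20])
= 11 + 7 + 8 + recursive_sum([20])
= 11 + 7 + 8 + 20 + recursive_sum([])
= 11 + 7 + 8 + 20 + 0
= 46


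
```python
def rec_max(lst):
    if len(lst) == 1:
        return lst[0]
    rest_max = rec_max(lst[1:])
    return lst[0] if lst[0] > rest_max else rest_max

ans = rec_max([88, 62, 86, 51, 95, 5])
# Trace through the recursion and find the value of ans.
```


rec_max([88, 62, 86, 51, 95, 5])
= compare 88 with rec_max([62, 86, 51, 95, 5])
= compare 62 with rec_max([86, 51, 95, 5])
= compare 86 with rec_max([51, 95, 5])
= compare 51 with rec_max([95, 5])
= compare 95 with rec_max([5])
Base: rec_max([5]) = 5
compare 95 with 5: max = 95
compare 51 with 95: max = 95
compare 86 with 95: max = 95
compare 62 with 95: max = 95
compare 88 with 95: max = 95
= 95


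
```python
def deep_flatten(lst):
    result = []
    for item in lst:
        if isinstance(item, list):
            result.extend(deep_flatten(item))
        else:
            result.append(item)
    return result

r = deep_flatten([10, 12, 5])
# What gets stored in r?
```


deep_flatten([10, 12, 5])
Processing each element:
  10 is not a list -> append 10
  12 is not a list -> append 12
  5 is not a list -> append 5
= [10, 12, 5]


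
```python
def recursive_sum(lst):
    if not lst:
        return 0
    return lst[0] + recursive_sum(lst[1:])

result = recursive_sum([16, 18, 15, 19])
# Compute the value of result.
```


recursive_sum([16, 18, 15, 19])
= 16 + recursive_sum([18, 15, 19])
= 16 + 18 + recursive_sum([15, 19])
= 16 + 18 + 15 + recursive_sum([19])
= 16 + 18 + 15 + 19 + recursive_sum([])
= 16 + 18 + 15 + 19 + 0
= 68


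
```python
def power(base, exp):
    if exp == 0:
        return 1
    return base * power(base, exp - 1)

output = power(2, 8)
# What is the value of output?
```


power(2, 8)
= 2 * power(2, 7)
= 2 * 2 * power(2, 6)
= 2 * 2 * 2 * power(2, 5)
= 2 * 2 * 2 * 2 * power(2, 4)
= 2 * 2 * 2 * 2 * 2 * power(2, 3)
= 2 * 2 * 2 * 2 * 2 * 2 * power(2, 2)
= 2 * 2 * 2 * 2 * 2 * 2 * 2 * power(2, 1)
= 2 * 2 * 2 * 2 * 2 * 2 * 2 * 2 * power(2, 0)
= 2 * 2 * 2 * 2 * 2 * 2 * 2 * 2 * 1
= 256


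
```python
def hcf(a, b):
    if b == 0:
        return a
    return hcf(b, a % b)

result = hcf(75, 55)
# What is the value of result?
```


hcf(75, 55)
= hcf(55, 75 % 55) = hcf(55, 20)
= hcf(20, 55 % 20) = hcf(20, 15)
= hcf(15, 20 % 15) = hcf(15, 5)
= hcf(5, 15 % 5) = hcf(5, 0)
b == 0, return a = 5


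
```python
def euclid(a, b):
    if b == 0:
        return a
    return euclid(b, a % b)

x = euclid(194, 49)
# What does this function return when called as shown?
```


euclid(194, 49)
= euclid(49, 194 % 49) = euclid(49, 47)
= euclid(47, 49 % 47) = euclid(47, 2)
= euclid(2, 47 % 2) = euclid(2, 1)
= euclid(1, 2 % 1) = euclid(1, 0)
b == 0, return a = 1


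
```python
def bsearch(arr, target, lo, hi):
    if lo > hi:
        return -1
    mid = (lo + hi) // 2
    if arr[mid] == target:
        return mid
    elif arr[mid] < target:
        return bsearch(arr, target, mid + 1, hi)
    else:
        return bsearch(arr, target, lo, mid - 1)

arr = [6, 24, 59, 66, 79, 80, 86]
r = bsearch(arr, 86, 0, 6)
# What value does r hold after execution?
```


bsearch(arr, 86, 0, 6)
lo=0, hi=6, mid=3, arr[mid]=66
66 < 86, search right half
lo=4, hi=6, mid=5, arr[mid]=80
80 < 86, search right half
lo=6, hi=6, mid=6, arr[mid]=86
arr[6] == 86, found at index 6
= 6


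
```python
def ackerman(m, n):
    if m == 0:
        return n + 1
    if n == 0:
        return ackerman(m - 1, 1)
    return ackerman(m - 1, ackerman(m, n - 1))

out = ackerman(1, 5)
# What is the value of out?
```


ackerman(1, 5)
= ackerman(0, ackerman(1, 4))
First compute ackerman(1, 4) = 6
= ackerman(0, 6)
= 7


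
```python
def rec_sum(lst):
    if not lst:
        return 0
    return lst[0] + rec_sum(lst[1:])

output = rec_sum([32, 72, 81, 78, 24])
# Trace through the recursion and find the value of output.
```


rec_sum([32, 72, 81, 78, 24])
= 32 + rec_sum([72, 81, 78, 24])
= 32 + 72 + rec_sum([81, 78, 24])
= 32 + 72 + 81 + rec_sum([78, 24])
= 32 + 72 + 81 + 78 + rec_sum([24])
= 32 + 72 + 81 + 78 + 24 + rec_sum([])
= 32 + 72 + 81 + 78 + 24 + 0
= 287


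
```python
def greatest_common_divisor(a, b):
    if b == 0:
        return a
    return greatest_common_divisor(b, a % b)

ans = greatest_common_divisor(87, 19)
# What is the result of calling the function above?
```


greatest_common_divisor(87, 19)
= greatest_common_divisor(19, 87 % 19) = greatest_common_divisor(19, 11)
= greatest_common_divisor(11, 19 % 11) = greatest_common_divisor(11, 8)
= greatest_common_divisor(8, 11 % 8) = greatest_common_divisor(8, 3)
= greatest_common_divisor(3, 8 % 3) = greatest_common_divisor(3, 2)
= greatest_common_divisor(2, 3 % 2) = greatest_common_divisor(2, 1)
= greatest_common_divisor(1, 2 % 1) = greatest_common_divisor(1, 0)
b == 0, return a = 1


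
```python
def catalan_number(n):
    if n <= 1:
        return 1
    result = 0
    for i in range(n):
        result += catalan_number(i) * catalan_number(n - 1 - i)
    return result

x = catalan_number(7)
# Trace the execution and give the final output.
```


catalan_number(7)
= sum of catalan_number(i) * catalan_number(7-1-i) for i in 0..6
First compute sub-values bottom-up:
  catalan_number(0) = 1, catalan_number(1) = 1
  catalan_number(2) = 1*1 + 1*1 = 2
  catalan_number(3) = 1*2 + 1*1 + 2*1 = 5
  catalan_number(4) = 1*5 + 1*2 + 2*1 + 5*1 = 14
  catalan_number(5) = 1*14 + 1*5 + 2*2 + 5*1 + 14*1 = 42
  catalan_number(6) = 1*42 + 1*14 + 2*5 + 5*2 + 14*1 + 42*1 = 132
Now catalan_number(7):
  catalan_number(0)*catalan_number(6) = 1*132 = 132
  catalan_number(1)*catalan_number(5) = 1*42 = 42
  catalan_number(2)*catalan_number(4) = 2*14 = 28
  catalan_number(3)*catalan_number(3) = 5*5 = 25
  catalan_number(4)*catalan_number(2) = 14*2 = 28
  catalan_number(5)*catalan_number(1) = 42*1 = 42
  catalan_number(6)*catalan_number(0) = 132*1 = 132
= 132 + 42 + 28 + 25 + 28 + 42 + 132
= 429


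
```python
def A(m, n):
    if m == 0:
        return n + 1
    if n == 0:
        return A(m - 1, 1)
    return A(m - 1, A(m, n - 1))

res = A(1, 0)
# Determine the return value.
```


A(1, 0)
n == 0: return A(0, 1)
= A(0, 1) = 2
= 2


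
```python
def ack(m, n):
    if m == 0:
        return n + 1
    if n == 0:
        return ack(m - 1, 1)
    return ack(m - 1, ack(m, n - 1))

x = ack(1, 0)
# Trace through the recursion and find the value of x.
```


ack(1, 0)
n == 0: return ack(0, 1)
= ack(0, 1) = 2
= 2


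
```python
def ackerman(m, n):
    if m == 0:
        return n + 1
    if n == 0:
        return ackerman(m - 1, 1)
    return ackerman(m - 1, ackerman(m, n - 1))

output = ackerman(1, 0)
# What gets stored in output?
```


ackerman(1, 0)
n == 0: return ackerman(0, 1)
= ackerman(0, 1) = 2
= 2


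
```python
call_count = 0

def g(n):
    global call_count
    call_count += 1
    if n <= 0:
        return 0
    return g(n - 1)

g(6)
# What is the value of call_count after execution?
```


g(6) calls g(5) calls ... calls g(0)
Total calls: 6 + 1 (for base case) = 7


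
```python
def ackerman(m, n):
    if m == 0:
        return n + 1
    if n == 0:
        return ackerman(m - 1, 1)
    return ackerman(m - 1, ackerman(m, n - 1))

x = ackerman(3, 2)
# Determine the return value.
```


ackerman(3, 2)
= ackerman(2, ackerman(3, 1))
First compute ackerman(3, 1) = 13
= ackerman(2, 13)
= 29


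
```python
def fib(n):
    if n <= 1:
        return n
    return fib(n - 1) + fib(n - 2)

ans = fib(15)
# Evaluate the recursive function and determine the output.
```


fib(15)
= fib(14) + fib(13)
= (fib(13) + fib(12)) + fib(13)
Computing bottom-up: fib(0)=0, fib(1)=1, fib(2)=1, fib(3)=2, fib(4)=3, fib(5)=5, fib(6)=8, fib(7)=13, fib(8)=21, fib(9)=34, fib(10)=55, fib(11)=89, fib(12)=144, fib(13)=233, fib(14)=377, fib(15)=610
= 610


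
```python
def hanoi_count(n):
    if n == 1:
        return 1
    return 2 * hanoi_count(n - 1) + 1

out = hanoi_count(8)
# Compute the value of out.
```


hanoi_count(8)
= 2 * hanoi_count(7) + 1
= 2 * (2 * hanoi_count(6) + 1) + 1
= 2 * (2 * (2 * hanoi_count(5) + 1) + 1) + 1
= 2 * (2 * (2 * (2 * hanoi_count(4) + 1) + 1) + 1) + 1
= 2 * (2 * (2 * (2 * (2 * hanoi_count(3) + 1) + 1) + 1) + 1) + 1
= 2 * (2 * (2 * (2 * (2 * (2 * hanoi_count(2) + 1) + 1) + 1) + 1) + 1) + 1
= 2 * (2 * (2 * (2 * (2 * (2 * (2 * hanoi_count(1) + 1) + 1) + 1) + 1) + 1) + 1) + 1
Now compute bottom-up:
hanoi_count(1) = 1
hanoi_count(2) = 2 * 1 + 1 = 3
hanoi_count(3) = 2 * 3 + 1 = 7
hanoi_count(4) = 2 * 7 + 1 = 15
hanoi_count(5) = 2 * 15 + 1 = 31
hanoi_count(6) = 2 * 31 + 1 = 63
hanoi_count(7) = 2 * 63 + 1 = 127
hanoi_count(8) = 2 * 127 + 1 = 255
= 255
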